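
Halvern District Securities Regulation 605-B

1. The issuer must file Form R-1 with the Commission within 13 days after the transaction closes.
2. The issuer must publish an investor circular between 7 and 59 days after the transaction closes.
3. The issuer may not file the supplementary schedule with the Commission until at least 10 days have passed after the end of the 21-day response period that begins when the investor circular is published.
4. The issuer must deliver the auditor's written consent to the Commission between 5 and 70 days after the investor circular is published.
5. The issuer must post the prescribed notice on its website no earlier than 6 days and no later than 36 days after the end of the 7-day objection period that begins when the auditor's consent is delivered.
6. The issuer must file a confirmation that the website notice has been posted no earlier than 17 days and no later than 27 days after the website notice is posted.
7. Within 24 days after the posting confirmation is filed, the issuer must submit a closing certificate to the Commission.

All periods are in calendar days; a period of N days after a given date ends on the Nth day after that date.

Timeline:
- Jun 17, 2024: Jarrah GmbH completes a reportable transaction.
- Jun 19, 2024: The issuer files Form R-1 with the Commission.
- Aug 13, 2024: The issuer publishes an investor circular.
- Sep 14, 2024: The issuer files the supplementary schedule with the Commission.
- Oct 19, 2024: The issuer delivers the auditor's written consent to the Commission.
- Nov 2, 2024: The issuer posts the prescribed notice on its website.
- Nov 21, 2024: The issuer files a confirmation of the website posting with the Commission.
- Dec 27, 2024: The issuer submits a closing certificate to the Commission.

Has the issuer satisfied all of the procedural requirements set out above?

No

Step 1 — counting 13 days from Jun 17, 2024 (when the transaction closes) gives a deadline of Jun 30, 2024; completed Jun 19, 2024, before the deadline.
Step 2 — 7 and 59 days from Jun 17, 2024 (when the transaction closes) are Jun 24, 2024 and Aug 15, 2024 respectively; done Aug 13, 2024 — within the window.
Step 3 — must wait 10 days from Sep 3, 2024 (end of the 21-day response period, which began when the investor circular is published on Aug 13, 2024), so not before Sep 13, 2024; done Sep 14, 2024 — permitted.
Step 4 — 5 and 70 days from Aug 13, 2024 (when the investor circular is published) are Aug 18, 2024 and Oct 22, 2024 respectively; done Oct 19, 2024 — within the window.
Step 5 — 6 and 36 days from Oct 26, 2024 (end of the 7-day objection period, which began when the auditor's consent is delivered on Oct 19, 2024) are Nov 1, 2024 and Dec 1, 2024 respectively; Nov 2, 2024 falls inside that range.
Step 6 — 17 and 27 days from Nov 2, 2024 (when the website notice is posted) are Nov 19, 2024 and Nov 29, 2024 respectively; Nov 21, 2024 falls inside that range.
Step 7 — counting 24 days from Nov 21, 2024 (when the posting confirmation is filed) gives a deadline of Dec 15, 2024; done Dec 27, 2024 — 12 days late.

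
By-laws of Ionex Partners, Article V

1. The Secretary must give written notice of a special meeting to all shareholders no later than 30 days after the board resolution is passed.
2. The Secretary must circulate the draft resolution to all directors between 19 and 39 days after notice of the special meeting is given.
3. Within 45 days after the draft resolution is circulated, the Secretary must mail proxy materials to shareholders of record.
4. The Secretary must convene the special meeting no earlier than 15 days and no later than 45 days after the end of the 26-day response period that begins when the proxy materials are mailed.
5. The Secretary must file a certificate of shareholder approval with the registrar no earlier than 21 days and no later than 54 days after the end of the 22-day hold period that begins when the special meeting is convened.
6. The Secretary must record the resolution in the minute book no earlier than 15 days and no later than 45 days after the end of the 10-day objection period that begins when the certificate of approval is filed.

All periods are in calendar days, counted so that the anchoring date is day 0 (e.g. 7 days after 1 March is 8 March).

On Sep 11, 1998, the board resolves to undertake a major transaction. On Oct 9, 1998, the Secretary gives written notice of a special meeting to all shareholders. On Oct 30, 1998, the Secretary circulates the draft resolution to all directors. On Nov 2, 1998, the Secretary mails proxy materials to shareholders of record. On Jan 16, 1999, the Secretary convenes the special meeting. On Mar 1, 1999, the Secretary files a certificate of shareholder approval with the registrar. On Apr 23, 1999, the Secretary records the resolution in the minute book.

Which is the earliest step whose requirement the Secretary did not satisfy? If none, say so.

Step 1: 30 days after Sep 11, 1998 (when the board resolution is passed) is Oct 11, 1998; completed Oct 9, 1998, before the deadline.
Step 2: the window is 19–39 days after Oct 9, 1998 (when notice of the special meeting is given), so Oct 28, 1998 through Nov 17, 1998; done Oct 30, 1998, which is between those dates.
Step 3: 45 days after Oct 30, 1998 (when the draft resolution is circulated) is Dec 14, 1998; done Nov 2, 1998 — timely.
Step 4: the window is 15–45 days after Nov 28, 1998 (end of the 26-day response period, which began when the proxy materials are mailed on Nov 2, 1998), so Dec 13, 1998 through Jan 12, 1999; Jan 16, 1999 is 4 days past the end of the window.

Step 4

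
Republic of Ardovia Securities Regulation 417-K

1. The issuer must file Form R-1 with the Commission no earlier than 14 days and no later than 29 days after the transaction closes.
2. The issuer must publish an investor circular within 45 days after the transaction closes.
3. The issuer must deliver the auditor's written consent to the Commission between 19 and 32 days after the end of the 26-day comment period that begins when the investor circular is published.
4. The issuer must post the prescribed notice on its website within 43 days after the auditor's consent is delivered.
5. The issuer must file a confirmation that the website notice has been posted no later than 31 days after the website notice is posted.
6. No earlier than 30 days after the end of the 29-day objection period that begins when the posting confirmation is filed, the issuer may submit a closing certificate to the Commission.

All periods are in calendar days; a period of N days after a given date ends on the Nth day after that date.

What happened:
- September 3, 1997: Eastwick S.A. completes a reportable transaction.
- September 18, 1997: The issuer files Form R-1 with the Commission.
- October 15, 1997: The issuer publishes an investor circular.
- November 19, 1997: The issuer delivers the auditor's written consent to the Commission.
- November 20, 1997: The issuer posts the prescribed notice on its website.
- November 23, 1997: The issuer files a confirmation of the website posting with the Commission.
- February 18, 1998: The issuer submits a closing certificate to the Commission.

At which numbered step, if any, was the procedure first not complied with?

Step 3

Step 1 — 14 and 29 days from September 3, 1997 (when the transaction closes) are September 17, 1997 and October 2, 1997 respectively; done September 18, 1997, which is between those dates.
Step 2 — counting 45 days from September 3, 1997 (when the transaction closes) gives a deadline of October 18, 1997; done October 15, 1997 — timely.
Step 3 — 19 and 32 days from November 10, 1997 (end of the 26-day comment period, which began when the investor circular is published on October 15, 1997) are November 29, 1997 and December 12, 1997 respectively; November 19, 1997 is 10 days too early.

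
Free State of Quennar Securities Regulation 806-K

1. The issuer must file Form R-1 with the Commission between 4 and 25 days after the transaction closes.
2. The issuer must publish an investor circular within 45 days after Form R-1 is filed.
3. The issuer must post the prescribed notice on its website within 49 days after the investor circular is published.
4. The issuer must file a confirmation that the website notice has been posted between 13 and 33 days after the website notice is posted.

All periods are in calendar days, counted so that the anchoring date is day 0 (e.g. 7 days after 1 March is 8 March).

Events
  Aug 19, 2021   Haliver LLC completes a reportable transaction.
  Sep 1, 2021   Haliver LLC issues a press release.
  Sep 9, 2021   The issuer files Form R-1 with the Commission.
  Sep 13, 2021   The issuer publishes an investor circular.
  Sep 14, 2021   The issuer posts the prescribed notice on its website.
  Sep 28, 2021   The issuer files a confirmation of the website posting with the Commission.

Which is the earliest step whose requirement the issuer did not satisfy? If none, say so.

None — every step was satisfied

Step 1 — 4 and 25 days from Aug 19, 2021 (when the transaction closes) are Aug 23, 2021 and Sep 13, 2021 respectively; done Sep 9, 2021 — within the window.
Step 2 — counting 45 days from Sep 9, 2021 (when Form R-1 is filed) gives a deadline of Oct 24, 2021; Sep 13, 2021 is within that limit.
Step 3 — counting 49 days from Sep 13, 2021 (when the investor circular is published) gives a deadline of Nov 1, 2021; Sep 14, 2021 is within that limit.
Step 4 — 13 and 33 days from Sep 14, 2021 (when the website notice is posted) are Sep 27, 2021 and Oct 17, 2021 respectively; Sep 28, 2021 falls inside that range.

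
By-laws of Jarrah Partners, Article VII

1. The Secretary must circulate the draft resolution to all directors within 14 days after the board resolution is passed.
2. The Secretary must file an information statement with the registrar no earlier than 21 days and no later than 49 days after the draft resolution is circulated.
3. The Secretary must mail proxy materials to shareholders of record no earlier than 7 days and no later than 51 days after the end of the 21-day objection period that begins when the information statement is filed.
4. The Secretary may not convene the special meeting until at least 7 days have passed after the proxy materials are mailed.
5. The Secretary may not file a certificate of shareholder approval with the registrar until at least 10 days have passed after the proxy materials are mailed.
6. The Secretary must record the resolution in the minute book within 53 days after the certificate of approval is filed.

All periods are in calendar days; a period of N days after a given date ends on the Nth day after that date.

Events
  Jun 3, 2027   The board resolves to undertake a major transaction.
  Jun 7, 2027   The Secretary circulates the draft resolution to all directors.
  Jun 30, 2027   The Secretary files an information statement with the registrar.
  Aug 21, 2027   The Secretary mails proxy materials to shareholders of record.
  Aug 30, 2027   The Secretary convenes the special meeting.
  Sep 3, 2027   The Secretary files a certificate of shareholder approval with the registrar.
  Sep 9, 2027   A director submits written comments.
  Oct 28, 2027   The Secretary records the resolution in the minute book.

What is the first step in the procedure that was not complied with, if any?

(1) due by Jun 3, 2027 + 14 days = Jun 17, 2027; done Jun 7, 2027 — timely.
(2) the permitted window runs from Jun 7, 2027 + 21 = Jun 28, 2027 to Jun 7, 2027 + 49 = Jul 26, 2027; done Jun 30, 2027 — within the window.
(3) the permitted window runs from Jul 21, 2027 + 7 = Jul 28, 2027 to Jul 21, 2027 + 51 = Sep 10, 2027; Aug 21, 2027 falls inside that range.
(4) permitted from Aug 21, 2027 + 7 days = Aug 28, 2027 onward; Aug 30, 2027 is on or after that date.
(5) permitted from Aug 21, 2027 + 10 days = Aug 31, 2027 onward; done Sep 3, 2027 — permitted.
(6) due by Sep 3, 2027 + 53 days = Oct 26, 2027; not done until Oct 28, 2027, 2 days after the deadline.

Step 6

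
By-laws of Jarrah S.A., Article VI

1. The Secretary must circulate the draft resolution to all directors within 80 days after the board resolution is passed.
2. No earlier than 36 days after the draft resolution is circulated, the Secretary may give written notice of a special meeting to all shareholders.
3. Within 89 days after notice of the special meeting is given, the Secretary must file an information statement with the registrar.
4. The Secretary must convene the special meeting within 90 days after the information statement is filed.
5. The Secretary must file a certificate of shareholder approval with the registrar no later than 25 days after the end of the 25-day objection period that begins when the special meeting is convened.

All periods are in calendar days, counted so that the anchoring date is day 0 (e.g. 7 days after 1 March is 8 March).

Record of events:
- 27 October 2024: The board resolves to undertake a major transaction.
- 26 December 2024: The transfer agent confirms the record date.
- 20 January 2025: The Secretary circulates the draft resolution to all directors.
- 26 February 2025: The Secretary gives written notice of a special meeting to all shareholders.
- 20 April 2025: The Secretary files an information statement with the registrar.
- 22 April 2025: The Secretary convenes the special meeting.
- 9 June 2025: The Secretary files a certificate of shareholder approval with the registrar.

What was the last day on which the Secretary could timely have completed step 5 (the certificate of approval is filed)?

The special meeting is convened on 22 April 2025; the 25-day objection period therefore ends 17 May 2025, and step 5 runs from that date. 25 days after 17 May 2025 is 11 June 2025.

11 June 2025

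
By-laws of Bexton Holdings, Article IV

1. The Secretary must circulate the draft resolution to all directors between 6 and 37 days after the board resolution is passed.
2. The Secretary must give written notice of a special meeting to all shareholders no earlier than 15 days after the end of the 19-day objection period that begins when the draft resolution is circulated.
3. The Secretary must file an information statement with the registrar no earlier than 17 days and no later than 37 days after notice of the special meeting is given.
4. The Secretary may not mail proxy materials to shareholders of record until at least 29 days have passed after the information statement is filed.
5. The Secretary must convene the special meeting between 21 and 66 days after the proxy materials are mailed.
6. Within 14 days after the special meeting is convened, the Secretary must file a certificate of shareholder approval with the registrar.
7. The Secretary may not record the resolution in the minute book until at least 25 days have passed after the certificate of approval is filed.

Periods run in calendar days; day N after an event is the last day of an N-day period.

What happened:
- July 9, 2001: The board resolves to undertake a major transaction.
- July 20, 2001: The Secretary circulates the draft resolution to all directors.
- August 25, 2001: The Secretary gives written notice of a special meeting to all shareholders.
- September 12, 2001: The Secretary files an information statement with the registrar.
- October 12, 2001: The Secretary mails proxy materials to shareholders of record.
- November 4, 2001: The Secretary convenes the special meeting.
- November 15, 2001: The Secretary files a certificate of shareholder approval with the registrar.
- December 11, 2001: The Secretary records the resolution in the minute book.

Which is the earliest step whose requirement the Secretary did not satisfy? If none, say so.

Step 1 — 6 and 37 days from July 9, 2001 (when the board resolution is passed) are July 15, 2001 and August 15, 2001 respectively; done July 20, 2001 — within the window.
Step 2 — must wait 15 days from August 8, 2001 (end of the 19-day objection period, which began when the draft resolution is circulated on July 20, 2001), so not before August 23, 2001; August 25, 2001 is on or after that date.
Step 3 — 17 and 37 days from August 25, 2001 (when notice of the special meeting is given) are September 11, 2001 and October 1, 2001 respectively; done September 12, 2001, which is between those dates.
Step 4 — must wait 29 days from September 12, 2001 (when the information statement is filed), so not before October 11, 2001; done October 12, 2001 — permitted.
Step 5 — 21 and 66 days from October 12, 2001 (when the proxy materials are mailed) are November 2, 2001 and December 17, 2001 respectively; done November 4, 2001, which is between those dates.
Step 6 — counting 14 days from November 4, 2001 (when the special meeting is convened) gives a deadline of November 18, 2001; done November 15, 2001 — timely.
Step 7 — must wait 25 days from November 15, 2001 (when the certificate of approval is filed), so not before December 10, 2001; done December 11, 2001 — permitted.

None — every step was satisfied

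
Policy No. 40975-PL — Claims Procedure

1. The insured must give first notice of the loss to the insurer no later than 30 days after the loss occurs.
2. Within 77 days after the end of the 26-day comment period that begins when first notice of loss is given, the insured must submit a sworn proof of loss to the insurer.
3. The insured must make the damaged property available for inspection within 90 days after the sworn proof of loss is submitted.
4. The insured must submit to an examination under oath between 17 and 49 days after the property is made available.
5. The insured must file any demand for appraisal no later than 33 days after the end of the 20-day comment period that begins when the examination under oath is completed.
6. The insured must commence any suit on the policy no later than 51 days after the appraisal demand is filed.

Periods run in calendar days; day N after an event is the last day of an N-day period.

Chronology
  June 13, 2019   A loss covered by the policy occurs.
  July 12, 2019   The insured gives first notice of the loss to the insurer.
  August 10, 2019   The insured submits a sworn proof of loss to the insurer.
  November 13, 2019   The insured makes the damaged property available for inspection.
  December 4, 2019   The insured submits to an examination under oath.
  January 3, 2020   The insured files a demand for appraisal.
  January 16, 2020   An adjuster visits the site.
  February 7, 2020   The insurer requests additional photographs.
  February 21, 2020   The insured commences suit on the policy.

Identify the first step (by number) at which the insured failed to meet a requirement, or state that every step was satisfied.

(1) due by June 13, 2019 + 30 days = July 13, 2019; completed July 12, 2019, before the deadline.
(2) due by August 7, 2019 + 77 days = October 23, 2019; done August 10, 2019 — timely.
(3) due by August 10, 2019 + 90 days = November 8, 2019; not done until November 13, 2019, 5 days after the deadline.

Step 3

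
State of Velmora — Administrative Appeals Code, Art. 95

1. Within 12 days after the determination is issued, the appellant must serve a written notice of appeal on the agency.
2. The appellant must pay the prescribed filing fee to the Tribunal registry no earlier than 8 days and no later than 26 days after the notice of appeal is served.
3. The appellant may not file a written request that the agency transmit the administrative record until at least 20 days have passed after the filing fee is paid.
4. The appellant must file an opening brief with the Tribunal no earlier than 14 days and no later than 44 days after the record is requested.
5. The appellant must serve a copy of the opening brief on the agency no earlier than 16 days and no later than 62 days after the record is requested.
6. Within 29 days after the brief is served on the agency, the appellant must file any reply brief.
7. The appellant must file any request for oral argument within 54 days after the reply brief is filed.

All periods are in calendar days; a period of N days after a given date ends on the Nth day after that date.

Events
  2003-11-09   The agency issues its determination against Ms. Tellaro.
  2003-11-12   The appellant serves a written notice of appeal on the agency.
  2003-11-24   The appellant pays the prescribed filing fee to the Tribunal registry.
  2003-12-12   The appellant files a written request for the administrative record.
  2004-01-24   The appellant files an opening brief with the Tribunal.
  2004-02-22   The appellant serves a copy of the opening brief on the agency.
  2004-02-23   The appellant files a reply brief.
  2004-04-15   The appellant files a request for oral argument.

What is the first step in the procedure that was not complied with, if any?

Step 3

(1) due by 2003-11-09 + 12 days = 2003-11-21; 2003-11-12 is within that limit.
(2) the permitted window runs from 2003-11-12 + 8 = 2003-11-20 to 2003-11-12 + 26 = 2003-12-08; done 2003-11-24 — within the window.
(3) permitted from 2003-11-24 + 20 days = 2003-12-14 onward; acted on 2003-12-12, 2 days prematurely.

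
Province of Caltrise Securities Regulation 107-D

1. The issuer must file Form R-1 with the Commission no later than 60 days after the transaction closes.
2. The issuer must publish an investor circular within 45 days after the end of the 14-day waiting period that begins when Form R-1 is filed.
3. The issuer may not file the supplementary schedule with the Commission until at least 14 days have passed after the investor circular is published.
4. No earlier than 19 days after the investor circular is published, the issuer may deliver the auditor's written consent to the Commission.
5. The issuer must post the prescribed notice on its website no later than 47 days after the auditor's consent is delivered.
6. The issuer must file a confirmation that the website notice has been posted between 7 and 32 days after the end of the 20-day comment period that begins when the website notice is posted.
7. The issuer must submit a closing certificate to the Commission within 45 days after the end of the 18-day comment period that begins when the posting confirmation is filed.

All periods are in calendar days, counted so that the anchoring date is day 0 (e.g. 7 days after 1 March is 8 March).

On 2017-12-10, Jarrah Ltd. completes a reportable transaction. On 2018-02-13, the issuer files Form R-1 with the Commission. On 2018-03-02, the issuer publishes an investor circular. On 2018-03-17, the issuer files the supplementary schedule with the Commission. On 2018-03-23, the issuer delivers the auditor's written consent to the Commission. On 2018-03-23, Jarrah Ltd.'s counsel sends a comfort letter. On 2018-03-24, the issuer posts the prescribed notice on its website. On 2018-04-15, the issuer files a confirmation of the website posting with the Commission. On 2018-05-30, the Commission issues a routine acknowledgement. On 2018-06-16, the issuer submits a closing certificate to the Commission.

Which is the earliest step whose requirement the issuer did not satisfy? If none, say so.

Step 1 — counting 60 days from 2017-12-10 (when the transaction closes) gives a deadline of 2018-02-08; not done until 2018-02-13, 5 days after the deadline.
Later steps need not be reached.

Step 1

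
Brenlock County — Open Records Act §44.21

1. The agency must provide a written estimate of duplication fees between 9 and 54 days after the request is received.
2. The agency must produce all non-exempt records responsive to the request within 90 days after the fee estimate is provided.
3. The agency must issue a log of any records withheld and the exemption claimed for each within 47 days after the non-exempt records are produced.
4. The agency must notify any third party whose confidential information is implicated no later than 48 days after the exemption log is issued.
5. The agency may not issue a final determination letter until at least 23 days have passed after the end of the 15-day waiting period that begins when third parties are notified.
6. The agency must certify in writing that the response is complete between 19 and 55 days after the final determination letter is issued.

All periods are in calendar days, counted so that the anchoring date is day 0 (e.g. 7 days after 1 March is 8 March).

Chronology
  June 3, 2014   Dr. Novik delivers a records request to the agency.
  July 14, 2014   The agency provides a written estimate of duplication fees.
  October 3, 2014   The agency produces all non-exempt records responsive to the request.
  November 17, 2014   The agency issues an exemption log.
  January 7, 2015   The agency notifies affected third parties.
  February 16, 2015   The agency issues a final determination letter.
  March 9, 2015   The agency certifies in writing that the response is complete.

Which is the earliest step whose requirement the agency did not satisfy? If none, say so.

Step 4

(1) the permitted window runs from June 3, 2014 + 9 = June 12, 2014 to June 3, 2014 + 54 = July 27, 2014; done July 14, 2014 — within the window.
(2) due by July 14, 2014 + 90 days = October 12, 2014; done October 3, 2014 — timely.
(3) due by October 3, 2014 + 47 days = November 19, 2014; done November 17, 2014 — timely.
(4) due by November 17, 2014 + 48 days = January 4, 2015; done January 7, 2015 — 3 days late.
The procedure was therefore not followed at step 4.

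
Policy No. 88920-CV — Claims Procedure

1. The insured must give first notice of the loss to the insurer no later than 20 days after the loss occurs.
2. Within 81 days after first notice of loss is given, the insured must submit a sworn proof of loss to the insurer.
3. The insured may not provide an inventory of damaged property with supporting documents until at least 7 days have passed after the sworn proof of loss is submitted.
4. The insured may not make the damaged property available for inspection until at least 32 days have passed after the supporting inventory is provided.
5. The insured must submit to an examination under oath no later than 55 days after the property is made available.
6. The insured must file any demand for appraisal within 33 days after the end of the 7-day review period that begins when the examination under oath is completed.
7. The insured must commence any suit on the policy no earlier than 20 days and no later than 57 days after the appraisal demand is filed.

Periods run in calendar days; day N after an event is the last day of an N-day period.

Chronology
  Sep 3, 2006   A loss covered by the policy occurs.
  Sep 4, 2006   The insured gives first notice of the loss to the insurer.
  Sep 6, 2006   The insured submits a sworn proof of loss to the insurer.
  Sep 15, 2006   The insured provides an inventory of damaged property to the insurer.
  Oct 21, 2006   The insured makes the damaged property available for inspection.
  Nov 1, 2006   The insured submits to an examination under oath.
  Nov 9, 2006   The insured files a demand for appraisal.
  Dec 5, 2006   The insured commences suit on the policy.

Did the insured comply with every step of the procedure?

Yes

Step 1: 20 days after Sep 3, 2006 (when the loss occurs) is Sep 23, 2006; completed Sep 4, 2006, before the deadline.
Step 2: 81 days after Sep 4, 2006 (when first notice of loss is given) is Nov 24, 2006; completed Sep 6, 2006, before the deadline.
Step 3: the earliest permitted date is 7 days after Sep 6, 2006 (when the sworn proof of loss is submitted), i.e. Sep 13, 2006; done Sep 15, 2006 — permitted.
Step 4: the earliest permitted date is 32 days after Sep 15, 2006 (when the supporting inventory is provided), i.e. Oct 17, 2006; done Oct 21, 2006 — permitted.
Step 5: 55 days after Oct 21, 2006 (when the property is made available) is Dec 15, 2006; Nov 1, 2006 is within that limit.
Step 6: 33 days after Nov 8, 2006 (end of the 7-day review period, which began when the examination under oath is completed on Nov 1, 2006) is Dec 11, 2006; Nov 9, 2006 is within that limit.
Step 7: the window is 20–57 days after Nov 9, 2006 (when the appraisal demand is filed), so Nov 29, 2006 through Jan 5, 2007; done Dec 5, 2006, which is between those dates.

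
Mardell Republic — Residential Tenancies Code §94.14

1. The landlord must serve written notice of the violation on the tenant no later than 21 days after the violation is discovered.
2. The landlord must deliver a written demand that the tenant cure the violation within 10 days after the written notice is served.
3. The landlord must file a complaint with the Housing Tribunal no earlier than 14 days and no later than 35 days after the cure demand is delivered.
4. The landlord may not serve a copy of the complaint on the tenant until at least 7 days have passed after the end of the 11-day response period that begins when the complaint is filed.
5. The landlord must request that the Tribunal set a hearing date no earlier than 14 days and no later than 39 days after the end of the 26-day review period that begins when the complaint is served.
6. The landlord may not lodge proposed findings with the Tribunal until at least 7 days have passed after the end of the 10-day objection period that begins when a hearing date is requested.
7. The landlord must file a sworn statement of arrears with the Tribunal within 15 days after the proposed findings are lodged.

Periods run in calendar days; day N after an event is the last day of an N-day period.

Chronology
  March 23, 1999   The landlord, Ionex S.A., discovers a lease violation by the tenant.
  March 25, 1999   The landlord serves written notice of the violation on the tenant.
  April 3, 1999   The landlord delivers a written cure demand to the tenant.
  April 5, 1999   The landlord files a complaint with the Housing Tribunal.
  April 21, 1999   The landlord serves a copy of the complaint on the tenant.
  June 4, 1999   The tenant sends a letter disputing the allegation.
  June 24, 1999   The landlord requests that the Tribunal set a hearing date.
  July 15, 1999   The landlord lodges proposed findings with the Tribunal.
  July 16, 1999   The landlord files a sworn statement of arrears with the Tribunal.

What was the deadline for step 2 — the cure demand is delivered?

April 4, 1999

Step 2 runs from March 25, 1999, when the written notice is served. 10 days after March 25, 1999 is April 4, 1999.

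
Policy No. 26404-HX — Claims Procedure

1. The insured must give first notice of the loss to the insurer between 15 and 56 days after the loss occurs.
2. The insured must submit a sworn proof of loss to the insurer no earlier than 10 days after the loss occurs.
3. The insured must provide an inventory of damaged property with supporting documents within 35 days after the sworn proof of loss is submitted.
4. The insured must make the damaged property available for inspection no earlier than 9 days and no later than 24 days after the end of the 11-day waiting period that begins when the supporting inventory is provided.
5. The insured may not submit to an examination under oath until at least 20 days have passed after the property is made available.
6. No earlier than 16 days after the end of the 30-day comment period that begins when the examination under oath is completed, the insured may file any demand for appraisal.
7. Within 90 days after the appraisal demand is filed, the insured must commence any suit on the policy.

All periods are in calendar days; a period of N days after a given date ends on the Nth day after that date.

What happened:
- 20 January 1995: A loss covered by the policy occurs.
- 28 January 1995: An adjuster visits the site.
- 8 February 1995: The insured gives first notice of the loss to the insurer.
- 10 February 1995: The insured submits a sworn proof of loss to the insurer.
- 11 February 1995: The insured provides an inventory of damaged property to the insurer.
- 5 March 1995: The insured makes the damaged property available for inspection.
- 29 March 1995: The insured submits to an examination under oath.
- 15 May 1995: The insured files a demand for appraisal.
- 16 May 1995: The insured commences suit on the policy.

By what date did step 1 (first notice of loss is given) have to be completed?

Step 1 runs from 20 January 1995, when the loss occurs. The window is 15–56 days after 20 January 1995; it closes on 17 March 1995.

17 March 1995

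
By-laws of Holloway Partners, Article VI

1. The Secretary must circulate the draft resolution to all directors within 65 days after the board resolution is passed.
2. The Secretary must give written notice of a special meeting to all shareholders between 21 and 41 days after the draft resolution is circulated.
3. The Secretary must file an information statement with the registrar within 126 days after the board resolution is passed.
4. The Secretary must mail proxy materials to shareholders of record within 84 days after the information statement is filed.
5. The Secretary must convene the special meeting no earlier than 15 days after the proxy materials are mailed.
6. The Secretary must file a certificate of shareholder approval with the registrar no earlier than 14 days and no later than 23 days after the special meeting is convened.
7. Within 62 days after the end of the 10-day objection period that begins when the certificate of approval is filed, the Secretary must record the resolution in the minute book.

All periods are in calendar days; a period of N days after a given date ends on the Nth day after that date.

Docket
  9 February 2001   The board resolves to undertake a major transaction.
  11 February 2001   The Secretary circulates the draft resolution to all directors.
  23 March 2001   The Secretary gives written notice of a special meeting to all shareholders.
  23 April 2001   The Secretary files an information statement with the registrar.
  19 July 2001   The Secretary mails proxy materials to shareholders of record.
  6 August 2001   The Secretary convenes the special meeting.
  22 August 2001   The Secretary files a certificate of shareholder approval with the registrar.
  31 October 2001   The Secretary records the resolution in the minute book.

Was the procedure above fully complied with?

No

Step 1: 65 days after 9 February 2001 (when the board resolution is passed) is 15 April 2001; completed 11 February 2001, before the deadline.
Step 2: the window is 21–41 days after 11 February 2001 (when the draft resolution is circulated), so 4 March 2001 through 24 March 2001; done 23 March 2001 — within the window.
Step 3: 126 days after 9 February 2001 (when the board resolution is passed) is 15 June 2001; 23 April 2001 is within that limit.
Step 4: 84 days after 23 April 2001 (when the information statement is filed) is 16 July 2001; not done until 19 July 2001, 3 days after the deadline.
Later steps need not be reached.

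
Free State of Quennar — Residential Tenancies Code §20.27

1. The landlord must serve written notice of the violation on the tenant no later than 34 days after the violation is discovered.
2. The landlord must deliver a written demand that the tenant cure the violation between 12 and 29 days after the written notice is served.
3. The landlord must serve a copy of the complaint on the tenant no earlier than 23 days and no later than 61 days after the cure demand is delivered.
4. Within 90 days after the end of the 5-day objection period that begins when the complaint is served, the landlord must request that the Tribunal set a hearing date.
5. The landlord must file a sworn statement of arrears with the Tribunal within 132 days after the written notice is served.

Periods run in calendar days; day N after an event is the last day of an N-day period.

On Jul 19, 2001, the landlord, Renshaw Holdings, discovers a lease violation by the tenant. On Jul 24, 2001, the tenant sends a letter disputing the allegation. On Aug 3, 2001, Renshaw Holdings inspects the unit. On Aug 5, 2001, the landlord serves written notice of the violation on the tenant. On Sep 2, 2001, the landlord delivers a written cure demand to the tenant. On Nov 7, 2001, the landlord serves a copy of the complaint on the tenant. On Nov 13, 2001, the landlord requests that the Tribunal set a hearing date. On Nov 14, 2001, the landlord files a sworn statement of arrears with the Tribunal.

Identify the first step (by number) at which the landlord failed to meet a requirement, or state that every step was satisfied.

Step 3

Step 1: 34 days after Jul 19, 2001 (when the violation is discovered) is Aug 22, 2001; Aug 5, 2001 is within that limit.
Step 2: the window is 12–29 days after Aug 5, 2001 (when the written notice is served), so Aug 17, 2001 through Sep 3, 2001; Sep 2, 2001 falls inside that range.
Step 3: the window is 23–61 days after Sep 2, 2001 (when the cure demand is delivered), so Sep 25, 2001 through Nov 2, 2001; Nov 7, 2001 is 5 days past the end of the window.
That is the first point of non-compliance.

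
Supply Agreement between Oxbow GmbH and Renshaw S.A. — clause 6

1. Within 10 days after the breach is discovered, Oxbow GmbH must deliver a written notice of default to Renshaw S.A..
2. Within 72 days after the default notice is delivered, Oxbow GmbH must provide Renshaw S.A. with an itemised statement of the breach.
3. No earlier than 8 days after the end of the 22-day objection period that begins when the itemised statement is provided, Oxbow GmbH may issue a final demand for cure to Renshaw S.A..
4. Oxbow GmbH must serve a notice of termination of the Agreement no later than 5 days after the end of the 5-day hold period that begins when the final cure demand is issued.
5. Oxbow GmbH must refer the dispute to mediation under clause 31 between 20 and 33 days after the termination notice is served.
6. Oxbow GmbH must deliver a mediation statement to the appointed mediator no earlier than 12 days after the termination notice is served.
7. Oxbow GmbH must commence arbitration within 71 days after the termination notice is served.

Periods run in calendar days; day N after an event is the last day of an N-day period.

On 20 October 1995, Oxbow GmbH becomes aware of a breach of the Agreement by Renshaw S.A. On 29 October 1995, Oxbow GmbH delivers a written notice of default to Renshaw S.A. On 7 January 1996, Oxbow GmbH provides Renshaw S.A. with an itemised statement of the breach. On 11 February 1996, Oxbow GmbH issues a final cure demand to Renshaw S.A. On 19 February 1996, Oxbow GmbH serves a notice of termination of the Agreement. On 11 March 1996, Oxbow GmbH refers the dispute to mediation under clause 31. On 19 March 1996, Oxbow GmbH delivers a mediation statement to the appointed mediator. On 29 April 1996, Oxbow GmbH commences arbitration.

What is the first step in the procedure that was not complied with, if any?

None — every step was satisfied

Step 1 — counting 10 days from 20 October 1995 (when the breach is discovered) gives a deadline of 30 October 1995; done 29 October 1995 — timely.
Step 2 — counting 72 days from 29 October 1995 (when the default notice is delivered) gives a deadline of 9 January 1996; 7 January 1996 is within that limit.
Step 3 — must wait 8 days from 29 January 1996 (end of the 22-day objection period, which began when the itemised statement is provided on 7 January 1996), so not before 6 February 1996; done 11 February 1996 — permitted.
Step 4 — counting 5 days from 16 February 1996 (end of the 5-day hold period, which began when the final cure demand is issued on 11 February 1996) gives a deadline of 21 February 1996; done 19 February 1996 — timely.
Step 5 — 20 and 33 days from 19 February 1996 (when the termination notice is served) are 10 March 1996 and 23 March 1996 respectively; done 11 March 1996, which is between those dates.
Step 6 — must wait 12 days from 19 February 1996 (when the termination notice is served), so not before 2 March 1996; done 19 March 1996, after the minimum wait.
Step 7 — counting 71 days from 19 February 1996 (when the termination notice is served) gives a deadline of 30 April 1996; 29 April 1996 is within that limit.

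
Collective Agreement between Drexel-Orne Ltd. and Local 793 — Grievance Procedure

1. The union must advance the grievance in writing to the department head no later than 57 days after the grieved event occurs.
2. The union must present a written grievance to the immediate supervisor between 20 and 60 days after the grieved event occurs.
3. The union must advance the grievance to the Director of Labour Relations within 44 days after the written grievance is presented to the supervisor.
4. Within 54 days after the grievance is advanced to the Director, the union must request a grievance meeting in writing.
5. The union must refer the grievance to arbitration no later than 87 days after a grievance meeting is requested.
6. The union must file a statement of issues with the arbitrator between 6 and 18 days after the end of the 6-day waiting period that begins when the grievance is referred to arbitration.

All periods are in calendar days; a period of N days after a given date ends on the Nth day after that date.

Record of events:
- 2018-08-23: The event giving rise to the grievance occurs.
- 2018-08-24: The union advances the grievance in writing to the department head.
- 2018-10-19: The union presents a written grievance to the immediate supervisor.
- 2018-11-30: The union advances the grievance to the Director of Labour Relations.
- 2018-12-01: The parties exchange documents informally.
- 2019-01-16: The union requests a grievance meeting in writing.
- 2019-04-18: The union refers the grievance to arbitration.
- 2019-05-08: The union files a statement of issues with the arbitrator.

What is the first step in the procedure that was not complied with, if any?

Step 1: 57 days after 2018-08-23 (when the grieved event occurs) is 2018-10-19; 2018-08-24 is within that limit.
Step 2: the window is 20–60 days after 2018-08-23 (when the grieved event occurs), so 2018-09-12 through 2018-10-22; 2018-10-19 falls inside that range.
Step 3: 44 days after 2018-10-19 (when the written grievance is presented to the supervisor) is 2018-12-02; done 2018-11-30 — timely.
Step 4: 54 days after 2018-11-30 (when the grievance is advanced to the Director) is 2019-01-23; done 2019-01-16 — timely.
Step 5: 87 days after 2019-01-16 (when a grievance meeting is requested) is 2019-04-13; 2019-04-18 misses that deadline by 5 days.

Step 5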